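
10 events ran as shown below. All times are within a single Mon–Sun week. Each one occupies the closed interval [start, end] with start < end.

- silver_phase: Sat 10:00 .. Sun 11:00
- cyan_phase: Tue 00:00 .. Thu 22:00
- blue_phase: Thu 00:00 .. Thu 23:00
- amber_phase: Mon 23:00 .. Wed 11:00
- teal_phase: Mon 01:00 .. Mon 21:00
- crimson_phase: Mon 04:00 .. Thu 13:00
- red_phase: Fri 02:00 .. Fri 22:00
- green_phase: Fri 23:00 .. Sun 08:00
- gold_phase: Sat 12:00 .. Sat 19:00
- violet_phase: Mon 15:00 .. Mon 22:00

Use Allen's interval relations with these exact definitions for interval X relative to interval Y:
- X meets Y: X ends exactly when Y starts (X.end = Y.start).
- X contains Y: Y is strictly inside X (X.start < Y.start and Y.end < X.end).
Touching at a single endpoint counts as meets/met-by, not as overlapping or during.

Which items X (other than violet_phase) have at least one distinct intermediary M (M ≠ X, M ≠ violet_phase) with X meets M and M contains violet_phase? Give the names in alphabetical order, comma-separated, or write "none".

Target violet_phase = [Mon 15:00, Mon 22:00].
Intermediaries M with M contains violet_phase: crimson_phase.
Via crimson_phase — items with X meets crimson_phase: none.
Union: none.

none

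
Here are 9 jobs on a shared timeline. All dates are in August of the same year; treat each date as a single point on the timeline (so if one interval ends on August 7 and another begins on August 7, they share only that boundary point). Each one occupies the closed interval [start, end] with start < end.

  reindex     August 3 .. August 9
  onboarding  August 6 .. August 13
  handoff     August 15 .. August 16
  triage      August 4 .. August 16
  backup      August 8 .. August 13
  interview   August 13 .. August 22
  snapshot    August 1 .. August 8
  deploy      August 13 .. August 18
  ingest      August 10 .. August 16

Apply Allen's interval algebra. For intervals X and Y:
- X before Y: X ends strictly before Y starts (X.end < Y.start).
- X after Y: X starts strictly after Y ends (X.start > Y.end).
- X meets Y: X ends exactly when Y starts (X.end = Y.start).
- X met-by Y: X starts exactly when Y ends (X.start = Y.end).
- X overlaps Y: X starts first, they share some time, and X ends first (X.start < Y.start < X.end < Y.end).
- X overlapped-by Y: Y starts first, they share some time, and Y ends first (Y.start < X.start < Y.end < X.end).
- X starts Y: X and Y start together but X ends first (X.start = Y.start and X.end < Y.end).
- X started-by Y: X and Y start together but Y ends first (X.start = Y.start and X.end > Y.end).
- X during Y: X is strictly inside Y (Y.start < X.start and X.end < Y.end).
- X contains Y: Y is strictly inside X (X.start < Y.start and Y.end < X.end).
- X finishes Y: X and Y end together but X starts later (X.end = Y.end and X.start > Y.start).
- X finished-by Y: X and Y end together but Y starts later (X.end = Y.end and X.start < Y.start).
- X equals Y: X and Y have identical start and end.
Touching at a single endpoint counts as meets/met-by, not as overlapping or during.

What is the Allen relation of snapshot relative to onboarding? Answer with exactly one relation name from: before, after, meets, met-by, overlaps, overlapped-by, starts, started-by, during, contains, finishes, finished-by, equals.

overlaps

snapshot = [August 1, August 8]; onboarding = [August 6, August 13].
Compare endpoints: snapshot.start < onboarding.start, snapshot.start < onboarding.end, snapshot.end > onboarding.start, snapshot.end < onboarding.end.
That pattern is 'overlaps'.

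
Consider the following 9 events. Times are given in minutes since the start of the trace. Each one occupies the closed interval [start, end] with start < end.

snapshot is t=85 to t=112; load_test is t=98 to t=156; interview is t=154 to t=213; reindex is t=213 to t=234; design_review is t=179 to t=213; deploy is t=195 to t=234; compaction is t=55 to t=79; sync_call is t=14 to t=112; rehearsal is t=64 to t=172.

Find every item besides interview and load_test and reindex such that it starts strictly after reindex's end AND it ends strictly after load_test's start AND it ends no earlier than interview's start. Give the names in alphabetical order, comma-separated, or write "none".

Conditions: its start is strictly after reindex's end (X.start > t=234) AND its end is strictly after load_test's start (X.end > t=98) AND its end is no earlier than interview's start (X.end >= t=154).
compaction: start t=55 > t=234? ✗; end t=79 > t=98? ✗; end t=79 >= t=154? ✗ → no.
deploy: start t=195 > t=234? ✗; end t=234 > t=98? ✓; end t=234 >= t=154? ✓ → no.
design_review: start t=179 > t=234? ✗; end t=213 > t=98? ✓; end t=213 >= t=154? ✓ → no.
rehearsal: start t=64 > t=234? ✗; end t=172 > t=98? ✓; end t=172 >= t=154? ✓ → no.
snapshot: start t=85 > t=234? ✗; end t=112 > t=98? ✓; end t=112 >= t=154? ✗ → no.
sync_call: start t=14 > t=234? ✗; end t=112 > t=98? ✓; end t=112 >= t=154? ✗ → no.
Result: none.

none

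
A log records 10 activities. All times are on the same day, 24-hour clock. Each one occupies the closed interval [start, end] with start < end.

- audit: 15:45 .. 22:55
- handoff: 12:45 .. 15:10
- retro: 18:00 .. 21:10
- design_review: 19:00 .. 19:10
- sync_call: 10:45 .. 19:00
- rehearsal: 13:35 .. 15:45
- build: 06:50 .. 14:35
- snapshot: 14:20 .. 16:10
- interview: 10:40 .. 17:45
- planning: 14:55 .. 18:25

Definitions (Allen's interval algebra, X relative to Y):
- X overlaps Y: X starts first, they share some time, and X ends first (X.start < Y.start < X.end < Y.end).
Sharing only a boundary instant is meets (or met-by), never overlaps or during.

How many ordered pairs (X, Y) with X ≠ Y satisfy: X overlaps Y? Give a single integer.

19

Checking all 90 ordered pairs for relation 'overlaps'; matching pairs in alphabetical order:
(build, handoff): build overlaps handoff ✓
(build, interview): build overlaps interview ✓
(build, rehearsal): build overlaps rehearsal ✓
(build, snapshot): build overlaps snapshot ✓
(build, sync_call): build overlaps sync_call ✓
(handoff, planning): handoff overlaps planning ✓
(handoff, rehearsal): handoff overlaps rehearsal ✓
(handoff, snapshot): handoff overlaps snapshot ✓
(interview, audit): interview overlaps audit ✓
(interview, planning): interview overlaps planning ✓
(interview, sync_call): interview overlaps sync_call ✓
(planning, audit): planning overlaps audit ✓
(planning, retro): planning overlaps retro ✓
(rehearsal, planning): rehearsal overlaps planning ✓
(rehearsal, snapshot): rehearsal overlaps snapshot ✓
(snapshot, audit): snapshot overlaps audit ✓
(snapshot, planning): snapshot overlaps planning ✓
(sync_call, audit): sync_call overlaps audit ✓
(sync_call, retro): sync_call overlaps retro ✓
Count: 19.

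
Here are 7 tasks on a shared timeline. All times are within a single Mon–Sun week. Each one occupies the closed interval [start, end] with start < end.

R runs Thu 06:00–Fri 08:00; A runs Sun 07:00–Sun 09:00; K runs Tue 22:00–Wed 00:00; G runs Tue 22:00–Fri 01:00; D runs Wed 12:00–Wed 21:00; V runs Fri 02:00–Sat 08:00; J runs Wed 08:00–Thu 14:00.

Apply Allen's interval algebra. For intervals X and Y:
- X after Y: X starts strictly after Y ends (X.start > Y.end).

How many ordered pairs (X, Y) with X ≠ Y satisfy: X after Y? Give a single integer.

Checking all 42 ordered pairs for relation 'after'; matching pairs in alphabetical order:
(A, D): A after D ✓
(A, G): A after G ✓
(A, J): A after J ✓
(A, K): A after K ✓
(A, R): A after R ✓
(A, V): A after V ✓
(D, K): D after K ✓
(J, K): J after K ✓
(R, D): R after D ✓
(R, K): R after K ✓
(V, D): V after D ✓
(V, G): V after G ✓
(V, J): V after J ✓
(V, K): V after K ✓
Count: 14.

14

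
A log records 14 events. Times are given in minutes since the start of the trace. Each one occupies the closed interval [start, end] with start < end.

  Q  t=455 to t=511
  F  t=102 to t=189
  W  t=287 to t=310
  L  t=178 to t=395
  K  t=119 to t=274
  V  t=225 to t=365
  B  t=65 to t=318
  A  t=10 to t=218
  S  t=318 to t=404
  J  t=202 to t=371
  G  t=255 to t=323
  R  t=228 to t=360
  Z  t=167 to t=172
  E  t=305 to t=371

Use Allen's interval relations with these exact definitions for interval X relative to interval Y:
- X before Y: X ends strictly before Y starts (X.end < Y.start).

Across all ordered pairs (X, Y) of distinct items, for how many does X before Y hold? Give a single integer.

38

Checking all 182 ordered pairs for relation 'before'; matching pairs in alphabetical order:
(A, E): A before E ✓
(A, G): A before G ✓
(A, Q): A before Q ✓
(A, R): A before R ✓
(A, S): A before S ✓
(A, V): A before V ✓
(A, W): A before W ✓
(B, Q): B before Q ✓
(E, Q): E before Q ✓
(F, E): F before E ✓
(F, G): F before G ✓
(F, J): F before J ✓
(F, Q): F before Q ✓
(F, R): F before R ✓
(F, S): F before S ✓
(F, V): F before V ✓
(F, W): F before W ✓
(G, Q): G before Q ✓
(J, Q): J before Q ✓
(K, E): K before E ✓
(K, Q): K before Q ✓
(K, S): K before S ✓
(K, W): K before W ✓
(L, Q): L before Q ✓
... plus 14 further pairs not listed.
Count: 38.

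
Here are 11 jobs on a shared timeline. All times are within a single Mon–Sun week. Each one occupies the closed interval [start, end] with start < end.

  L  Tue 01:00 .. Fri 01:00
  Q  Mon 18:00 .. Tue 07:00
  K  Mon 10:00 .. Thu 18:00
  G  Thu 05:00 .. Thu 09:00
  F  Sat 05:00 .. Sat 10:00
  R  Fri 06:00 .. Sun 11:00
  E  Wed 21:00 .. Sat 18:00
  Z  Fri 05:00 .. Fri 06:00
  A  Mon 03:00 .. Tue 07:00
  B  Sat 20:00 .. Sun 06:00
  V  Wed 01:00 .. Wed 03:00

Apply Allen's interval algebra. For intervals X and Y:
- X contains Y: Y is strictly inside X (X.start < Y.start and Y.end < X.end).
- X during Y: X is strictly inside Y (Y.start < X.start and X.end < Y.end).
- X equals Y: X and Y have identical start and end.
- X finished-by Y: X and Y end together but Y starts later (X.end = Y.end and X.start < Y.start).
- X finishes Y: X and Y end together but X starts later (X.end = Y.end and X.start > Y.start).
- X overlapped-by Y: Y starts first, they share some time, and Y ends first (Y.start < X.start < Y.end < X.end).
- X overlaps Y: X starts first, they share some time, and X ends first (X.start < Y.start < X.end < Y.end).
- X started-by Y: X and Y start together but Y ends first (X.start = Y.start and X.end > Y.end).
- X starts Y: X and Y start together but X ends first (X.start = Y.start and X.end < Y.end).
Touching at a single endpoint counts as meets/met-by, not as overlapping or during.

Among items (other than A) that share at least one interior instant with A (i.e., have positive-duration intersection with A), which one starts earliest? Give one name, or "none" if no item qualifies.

Target A = [Mon 03:00, Tue 07:00].
B [Sat 20:00, Sun 06:00] → after → excluded.
E [Wed 21:00, Sat 18:00] → after → excluded.
F [Sat 05:00, Sat 10:00] → after → excluded.
G [Thu 05:00, Thu 09:00] → after → excluded.
K [Mon 10:00, Thu 18:00] → overlapped-by → candidate.
L [Tue 01:00, Fri 01:00] → overlapped-by → candidate.
Q [Mon 18:00, Tue 07:00] → finishes → candidate.
R [Fri 06:00, Sun 11:00] → after → excluded.
V [Wed 01:00, Wed 03:00] → after → excluded.
Z [Fri 05:00, Fri 06:00] → after → excluded.
Among candidates, earliest start is Mon 10:00 → K.

K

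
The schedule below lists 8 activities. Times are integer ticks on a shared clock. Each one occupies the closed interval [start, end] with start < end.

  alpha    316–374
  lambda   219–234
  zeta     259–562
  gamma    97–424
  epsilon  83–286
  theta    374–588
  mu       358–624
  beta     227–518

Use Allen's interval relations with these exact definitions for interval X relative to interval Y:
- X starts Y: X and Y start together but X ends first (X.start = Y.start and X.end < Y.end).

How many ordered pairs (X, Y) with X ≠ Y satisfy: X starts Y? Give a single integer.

Checking all 56 ordered pairs for relation 'starts'; matching pairs in alphabetical order:
No pair satisfies it.
Count: 0.

0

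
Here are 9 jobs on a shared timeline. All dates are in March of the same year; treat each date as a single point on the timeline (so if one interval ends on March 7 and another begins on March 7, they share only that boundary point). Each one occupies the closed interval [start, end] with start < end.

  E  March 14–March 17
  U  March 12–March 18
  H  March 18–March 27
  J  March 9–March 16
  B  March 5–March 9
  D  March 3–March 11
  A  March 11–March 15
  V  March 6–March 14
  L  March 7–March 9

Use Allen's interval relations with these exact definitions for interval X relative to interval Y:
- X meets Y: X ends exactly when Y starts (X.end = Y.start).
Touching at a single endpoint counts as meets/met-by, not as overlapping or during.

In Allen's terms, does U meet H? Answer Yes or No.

U = [March 12, March 18], H = [March 18, March 27].
Actual relation of U to H: meets.
Asked whether 'meets' holds → Yes.

Yes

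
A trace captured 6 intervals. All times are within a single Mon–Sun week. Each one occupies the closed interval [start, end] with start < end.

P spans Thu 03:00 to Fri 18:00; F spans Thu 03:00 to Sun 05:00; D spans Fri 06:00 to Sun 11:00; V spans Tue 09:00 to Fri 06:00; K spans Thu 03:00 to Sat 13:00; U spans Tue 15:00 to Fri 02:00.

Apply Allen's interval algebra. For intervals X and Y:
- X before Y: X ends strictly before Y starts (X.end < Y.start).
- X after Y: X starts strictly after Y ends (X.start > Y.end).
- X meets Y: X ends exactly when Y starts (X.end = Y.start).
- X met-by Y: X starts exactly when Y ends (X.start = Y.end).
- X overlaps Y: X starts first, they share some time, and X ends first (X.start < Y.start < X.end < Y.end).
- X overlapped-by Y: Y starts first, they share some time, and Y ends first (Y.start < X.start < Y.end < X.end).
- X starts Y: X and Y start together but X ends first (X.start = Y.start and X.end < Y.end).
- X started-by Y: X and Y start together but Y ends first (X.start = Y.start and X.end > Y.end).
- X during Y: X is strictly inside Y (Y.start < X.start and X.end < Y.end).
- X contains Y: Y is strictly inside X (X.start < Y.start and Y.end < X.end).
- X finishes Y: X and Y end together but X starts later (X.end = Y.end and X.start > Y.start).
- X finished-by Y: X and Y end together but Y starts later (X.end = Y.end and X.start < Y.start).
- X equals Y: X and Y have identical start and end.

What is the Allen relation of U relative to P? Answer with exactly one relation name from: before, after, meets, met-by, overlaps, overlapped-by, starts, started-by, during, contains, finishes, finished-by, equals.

overlaps

U = [Tue 15:00, Fri 02:00]; P = [Thu 03:00, Fri 18:00].
Compare endpoints: U.start < P.start, U.start < P.end, U.end > P.start, U.end < P.end.
That pattern is 'overlaps'.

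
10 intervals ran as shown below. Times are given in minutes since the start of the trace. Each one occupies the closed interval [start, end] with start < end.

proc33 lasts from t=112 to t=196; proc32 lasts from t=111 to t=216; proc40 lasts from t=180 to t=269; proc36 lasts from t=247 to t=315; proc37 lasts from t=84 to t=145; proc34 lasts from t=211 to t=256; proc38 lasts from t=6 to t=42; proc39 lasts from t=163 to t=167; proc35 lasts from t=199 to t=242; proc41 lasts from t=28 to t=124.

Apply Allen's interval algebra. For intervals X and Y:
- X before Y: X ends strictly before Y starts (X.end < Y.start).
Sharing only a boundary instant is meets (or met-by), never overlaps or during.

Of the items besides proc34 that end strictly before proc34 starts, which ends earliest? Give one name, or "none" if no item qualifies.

proc38

Target proc34 = [t=211, t=256].
proc32 [t=111, t=216] → overlaps → excluded.
proc33 [t=112, t=196] → before → candidate.
proc35 [t=199, t=242] → overlaps → excluded.
proc36 [t=247, t=315] → overlapped-by → excluded.
proc37 [t=84, t=145] → before → candidate.
proc38 [t=6, t=42] → before → candidate.
proc39 [t=163, t=167] → before → candidate.
proc40 [t=180, t=269] → contains → excluded.
proc41 [t=28, t=124] → before → candidate.
Among candidates, earliest end is t=42 → proc38.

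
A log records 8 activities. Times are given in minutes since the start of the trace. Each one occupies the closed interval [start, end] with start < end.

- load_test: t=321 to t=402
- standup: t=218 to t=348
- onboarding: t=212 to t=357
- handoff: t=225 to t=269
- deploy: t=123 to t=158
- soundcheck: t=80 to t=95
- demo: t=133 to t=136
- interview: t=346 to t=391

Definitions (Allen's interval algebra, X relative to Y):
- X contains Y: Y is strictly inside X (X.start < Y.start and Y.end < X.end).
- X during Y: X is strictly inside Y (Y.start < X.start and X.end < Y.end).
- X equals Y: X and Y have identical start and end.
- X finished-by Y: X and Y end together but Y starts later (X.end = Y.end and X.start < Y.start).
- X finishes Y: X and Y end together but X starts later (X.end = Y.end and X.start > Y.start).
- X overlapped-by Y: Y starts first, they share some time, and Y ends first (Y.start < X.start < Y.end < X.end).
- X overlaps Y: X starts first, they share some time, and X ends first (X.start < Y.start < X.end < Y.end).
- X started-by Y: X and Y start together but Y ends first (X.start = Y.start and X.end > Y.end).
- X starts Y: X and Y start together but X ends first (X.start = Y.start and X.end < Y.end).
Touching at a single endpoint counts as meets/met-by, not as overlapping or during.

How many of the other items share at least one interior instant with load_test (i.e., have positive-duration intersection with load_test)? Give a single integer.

3

Target load_test = [t=321, t=402].
demo [t=133, t=136] → before → no.
deploy [t=123, t=158] → before → no.
handoff [t=225, t=269] → before → no.
interview [t=346, t=391] → during → counts.
onboarding [t=212, t=357] → overlaps → counts.
soundcheck [t=80, t=95] → before → no.
standup [t=218, t=348] → overlaps → counts.
Total: 3.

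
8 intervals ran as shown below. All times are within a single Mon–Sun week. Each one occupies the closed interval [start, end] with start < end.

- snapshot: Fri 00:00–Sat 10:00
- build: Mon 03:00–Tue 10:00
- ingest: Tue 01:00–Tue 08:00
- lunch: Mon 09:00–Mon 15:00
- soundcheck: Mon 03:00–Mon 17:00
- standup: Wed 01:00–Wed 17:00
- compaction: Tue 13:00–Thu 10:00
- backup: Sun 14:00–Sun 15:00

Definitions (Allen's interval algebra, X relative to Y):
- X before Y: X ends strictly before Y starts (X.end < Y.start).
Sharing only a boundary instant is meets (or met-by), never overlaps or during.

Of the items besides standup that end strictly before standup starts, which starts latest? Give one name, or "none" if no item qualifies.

ingest

Target standup = [Wed 01:00, Wed 17:00].
backup [Sun 14:00, Sun 15:00] → after → excluded.
build [Mon 03:00, Tue 10:00] → before → candidate.
compaction [Tue 13:00, Thu 10:00] → contains → excluded.
ingest [Tue 01:00, Tue 08:00] → before → candidate.
lunch [Mon 09:00, Mon 15:00] → before → candidate.
snapshot [Fri 00:00, Sat 10:00] → after → excluded.
soundcheck [Mon 03:00, Mon 17:00] → before → candidate.
Among candidates, latest start is Tue 01:00 → ingest.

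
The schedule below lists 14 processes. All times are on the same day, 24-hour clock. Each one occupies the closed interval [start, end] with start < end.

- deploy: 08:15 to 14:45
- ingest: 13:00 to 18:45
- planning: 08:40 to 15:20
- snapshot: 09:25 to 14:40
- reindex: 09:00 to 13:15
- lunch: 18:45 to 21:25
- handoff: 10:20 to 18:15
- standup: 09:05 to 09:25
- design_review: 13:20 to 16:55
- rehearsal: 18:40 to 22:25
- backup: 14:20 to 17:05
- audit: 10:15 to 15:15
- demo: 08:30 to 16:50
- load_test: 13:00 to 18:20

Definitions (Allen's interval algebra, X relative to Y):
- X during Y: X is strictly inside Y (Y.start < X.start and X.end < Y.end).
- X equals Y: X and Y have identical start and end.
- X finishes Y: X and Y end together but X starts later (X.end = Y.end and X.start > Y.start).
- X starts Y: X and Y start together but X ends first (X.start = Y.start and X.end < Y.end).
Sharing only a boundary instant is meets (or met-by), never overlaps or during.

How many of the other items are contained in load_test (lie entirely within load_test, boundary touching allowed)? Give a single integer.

2

Target load_test = [13:00, 18:20].
audit [10:15, 15:15] → overlaps → no.
backup [14:20, 17:05] → during → counts.
demo [08:30, 16:50] → overlaps → no.
deploy [08:15, 14:45] → overlaps → no.
design_review [13:20, 16:55] → during → counts.
handoff [10:20, 18:15] → overlaps → no.
ingest [13:00, 18:45] → started-by → no.
lunch [18:45, 21:25] → after → no.
planning [08:40, 15:20] → overlaps → no.
rehearsal [18:40, 22:25] → after → no.
reindex [09:00, 13:15] → overlaps → no.
snapshot [09:25, 14:40] → overlaps → no.
standup [09:05, 09:25] → before → no.
Total: 2.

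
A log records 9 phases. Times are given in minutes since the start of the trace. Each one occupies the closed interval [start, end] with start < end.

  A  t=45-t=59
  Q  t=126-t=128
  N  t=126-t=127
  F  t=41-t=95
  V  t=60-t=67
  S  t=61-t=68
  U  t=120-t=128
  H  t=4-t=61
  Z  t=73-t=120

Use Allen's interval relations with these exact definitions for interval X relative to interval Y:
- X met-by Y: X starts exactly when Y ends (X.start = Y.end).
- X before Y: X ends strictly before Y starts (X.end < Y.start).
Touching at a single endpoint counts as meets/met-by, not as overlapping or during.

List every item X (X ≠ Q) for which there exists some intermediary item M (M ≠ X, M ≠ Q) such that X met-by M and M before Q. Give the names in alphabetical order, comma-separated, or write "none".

Target Q = [t=126, t=128].
Intermediaries M with M before Q: A, F, H, S, V, Z.
Via A — items with X met-by A: none.
Via F — items with X met-by F: none.
Via H — items with X met-by H: S.
Via S — items with X met-by S: none.
Via V — items with X met-by V: none.
Via Z — items with X met-by Z: U.
Union: S, U.

S, U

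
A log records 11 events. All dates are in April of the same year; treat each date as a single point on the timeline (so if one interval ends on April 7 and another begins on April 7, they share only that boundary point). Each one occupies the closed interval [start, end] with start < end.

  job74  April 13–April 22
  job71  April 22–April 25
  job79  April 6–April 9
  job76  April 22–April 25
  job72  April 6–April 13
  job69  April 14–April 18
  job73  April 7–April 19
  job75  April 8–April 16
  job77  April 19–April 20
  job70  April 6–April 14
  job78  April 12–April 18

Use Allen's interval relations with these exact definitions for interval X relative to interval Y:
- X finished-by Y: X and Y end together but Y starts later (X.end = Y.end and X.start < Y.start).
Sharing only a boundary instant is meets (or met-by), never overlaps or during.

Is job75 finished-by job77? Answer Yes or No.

No

job75 = [April 8, April 16], job77 = [April 19, April 20].
Actual relation of job75 to job77: before.
Asked whether 'finished-by' holds → No.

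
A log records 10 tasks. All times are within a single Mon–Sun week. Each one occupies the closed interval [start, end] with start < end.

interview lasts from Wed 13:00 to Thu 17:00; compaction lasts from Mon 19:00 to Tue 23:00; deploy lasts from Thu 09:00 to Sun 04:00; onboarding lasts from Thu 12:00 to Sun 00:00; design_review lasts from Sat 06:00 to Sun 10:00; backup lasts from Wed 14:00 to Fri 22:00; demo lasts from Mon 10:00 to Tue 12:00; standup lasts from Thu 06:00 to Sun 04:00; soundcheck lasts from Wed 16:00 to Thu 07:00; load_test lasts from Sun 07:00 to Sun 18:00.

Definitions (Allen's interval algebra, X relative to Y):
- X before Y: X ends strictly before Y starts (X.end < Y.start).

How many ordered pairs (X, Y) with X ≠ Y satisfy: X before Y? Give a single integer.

Checking all 90 ordered pairs for relation 'before'; matching pairs in alphabetical order:
(backup, design_review): backup before design_review ✓
(backup, load_test): backup before load_test ✓
(compaction, backup): compaction before backup ✓
(compaction, deploy): compaction before deploy ✓
(compaction, design_review): compaction before design_review ✓
(compaction, interview): compaction before interview ✓
(compaction, load_test): compaction before load_test ✓
(compaction, onboarding): compaction before onboarding ✓
(compaction, soundcheck): compaction before soundcheck ✓
(compaction, standup): compaction before standup ✓
(demo, backup): demo before backup ✓
(demo, deploy): demo before deploy ✓
(demo, design_review): demo before design_review ✓
(demo, interview): demo before interview ✓
(demo, load_test): demo before load_test ✓
(demo, onboarding): demo before onboarding ✓
(demo, soundcheck): demo before soundcheck ✓
(demo, standup): demo before standup ✓
(deploy, load_test): deploy before load_test ✓
(interview, design_review): interview before design_review ✓
(interview, load_test): interview before load_test ✓
(onboarding, load_test): onboarding before load_test ✓
(soundcheck, deploy): soundcheck before deploy ✓
(soundcheck, design_review): soundcheck before design_review ✓
... plus 3 further pairs not listed.
Count: 27.

27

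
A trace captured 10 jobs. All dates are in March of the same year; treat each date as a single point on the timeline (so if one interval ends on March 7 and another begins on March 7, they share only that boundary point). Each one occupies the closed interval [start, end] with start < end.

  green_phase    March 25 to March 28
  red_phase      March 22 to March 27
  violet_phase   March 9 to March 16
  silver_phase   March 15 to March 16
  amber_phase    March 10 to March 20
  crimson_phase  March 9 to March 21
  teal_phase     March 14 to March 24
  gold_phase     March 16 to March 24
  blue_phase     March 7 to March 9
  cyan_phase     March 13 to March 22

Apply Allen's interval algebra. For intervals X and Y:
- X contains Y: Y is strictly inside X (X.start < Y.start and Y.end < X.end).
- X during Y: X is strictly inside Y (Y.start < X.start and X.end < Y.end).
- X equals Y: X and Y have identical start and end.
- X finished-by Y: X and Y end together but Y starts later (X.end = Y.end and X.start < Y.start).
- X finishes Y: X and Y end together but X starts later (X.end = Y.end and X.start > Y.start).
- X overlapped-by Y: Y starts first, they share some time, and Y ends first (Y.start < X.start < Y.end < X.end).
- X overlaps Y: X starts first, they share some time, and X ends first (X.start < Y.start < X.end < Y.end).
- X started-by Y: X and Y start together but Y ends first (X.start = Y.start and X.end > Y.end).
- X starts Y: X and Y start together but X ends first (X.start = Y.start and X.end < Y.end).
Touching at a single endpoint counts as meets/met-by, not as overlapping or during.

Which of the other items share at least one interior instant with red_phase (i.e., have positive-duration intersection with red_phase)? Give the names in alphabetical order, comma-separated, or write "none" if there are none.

gold_phase, green_phase, teal_phase

Target red_phase = [March 22, March 27].
amber_phase [March 10, March 20] → before → no.
blue_phase [March 7, March 9] → before → no.
crimson_phase [March 9, March 21] → before → no.
cyan_phase [March 13, March 22] → meets → no.
gold_phase [March 16, March 24] → overlaps → yes.
green_phase [March 25, March 28] → overlapped-by → yes.
silver_phase [March 15, March 16] → before → no.
teal_phase [March 14, March 24] → overlaps → yes.
violet_phase [March 9, March 16] → before → no.
Result: gold_phase, green_phase, teal_phase.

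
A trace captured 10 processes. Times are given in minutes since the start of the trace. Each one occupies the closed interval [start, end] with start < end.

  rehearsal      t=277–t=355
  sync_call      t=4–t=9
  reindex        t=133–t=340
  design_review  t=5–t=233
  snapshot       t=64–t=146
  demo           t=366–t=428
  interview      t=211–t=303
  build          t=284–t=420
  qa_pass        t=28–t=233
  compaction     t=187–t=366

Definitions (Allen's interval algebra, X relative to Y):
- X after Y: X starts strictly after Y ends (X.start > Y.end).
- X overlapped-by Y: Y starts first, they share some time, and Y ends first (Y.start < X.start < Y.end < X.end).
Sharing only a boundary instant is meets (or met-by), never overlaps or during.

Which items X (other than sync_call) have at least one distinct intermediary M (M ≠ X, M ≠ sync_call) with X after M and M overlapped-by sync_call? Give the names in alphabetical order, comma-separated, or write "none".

build, demo, rehearsal

Target sync_call = [t=4, t=9].
Intermediaries M with M overlapped-by sync_call: design_review.
Via design_review — items with X after design_review: build, demo, rehearsal.
Union: build, demo, rehearsal.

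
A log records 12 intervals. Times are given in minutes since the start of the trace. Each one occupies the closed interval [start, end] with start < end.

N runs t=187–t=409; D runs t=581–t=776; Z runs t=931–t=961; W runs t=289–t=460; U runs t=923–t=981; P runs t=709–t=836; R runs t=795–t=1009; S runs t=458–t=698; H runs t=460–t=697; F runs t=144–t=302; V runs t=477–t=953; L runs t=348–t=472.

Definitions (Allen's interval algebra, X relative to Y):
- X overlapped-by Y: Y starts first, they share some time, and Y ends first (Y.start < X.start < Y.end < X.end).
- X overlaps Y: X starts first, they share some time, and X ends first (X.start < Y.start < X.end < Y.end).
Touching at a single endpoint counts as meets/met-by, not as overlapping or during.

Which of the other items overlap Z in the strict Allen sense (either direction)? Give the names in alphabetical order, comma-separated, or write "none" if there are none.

Target Z = [t=931, t=961].
D [t=581, t=776] → before → no.
F [t=144, t=302] → before → no.
H [t=460, t=697] → before → no.
L [t=348, t=472] → before → no.
N [t=187, t=409] → before → no.
P [t=709, t=836] → before → no.
R [t=795, t=1009] → contains → no.
S [t=458, t=698] → before → no.
U [t=923, t=981] → contains → no.
V [t=477, t=953] → overlaps → yes.
W [t=289, t=460] → before → no.
Result: V.

V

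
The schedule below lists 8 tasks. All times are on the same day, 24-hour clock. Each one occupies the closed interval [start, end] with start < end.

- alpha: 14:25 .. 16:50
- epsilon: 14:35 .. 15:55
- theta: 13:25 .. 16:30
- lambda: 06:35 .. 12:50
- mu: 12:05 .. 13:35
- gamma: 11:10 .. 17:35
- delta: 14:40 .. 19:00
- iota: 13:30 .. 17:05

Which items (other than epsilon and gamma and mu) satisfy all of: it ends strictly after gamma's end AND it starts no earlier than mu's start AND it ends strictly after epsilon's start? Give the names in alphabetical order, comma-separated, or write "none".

Conditions: its end is strictly after gamma's end (X.end > 17:35) AND its start is no earlier than mu's start (X.start >= 12:05) AND its end is strictly after epsilon's start (X.end > 14:35).
alpha: end 16:50 > 17:35? ✗; start 14:25 >= 12:05? ✓; end 16:50 > 14:35? ✓ → no.
delta: end 19:00 > 17:35? ✓; start 14:40 >= 12:05? ✓; end 19:00 > 14:35? ✓ → yes.
iota: end 17:05 > 17:35? ✗; start 13:30 >= 12:05? ✓; end 17:05 > 14:35? ✓ → no.
lambda: end 12:50 > 17:35? ✗; start 06:35 >= 12:05? ✗; end 12:50 > 14:35? ✗ → no.
theta: end 16:30 > 17:35? ✗; start 13:25 >= 12:05? ✓; end 16:30 > 14:35? ✓ → no.
Result: delta.

delta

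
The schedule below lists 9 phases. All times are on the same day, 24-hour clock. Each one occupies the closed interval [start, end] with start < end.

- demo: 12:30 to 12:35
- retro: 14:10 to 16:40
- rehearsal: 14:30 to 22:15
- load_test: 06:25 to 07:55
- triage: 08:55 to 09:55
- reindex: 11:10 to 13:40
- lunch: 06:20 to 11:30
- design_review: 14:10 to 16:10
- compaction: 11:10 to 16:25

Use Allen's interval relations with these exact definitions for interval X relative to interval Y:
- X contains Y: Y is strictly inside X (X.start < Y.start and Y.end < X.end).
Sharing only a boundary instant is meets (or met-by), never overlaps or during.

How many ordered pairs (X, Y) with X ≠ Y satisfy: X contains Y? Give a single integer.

Checking all 72 ordered pairs for relation 'contains'; matching pairs in alphabetical order:
(compaction, demo): compaction contains demo ✓
(compaction, design_review): compaction contains design_review ✓
(lunch, load_test): lunch contains load_test ✓
(lunch, triage): lunch contains triage ✓
(reindex, demo): reindex contains demo ✓
Count: 5.

5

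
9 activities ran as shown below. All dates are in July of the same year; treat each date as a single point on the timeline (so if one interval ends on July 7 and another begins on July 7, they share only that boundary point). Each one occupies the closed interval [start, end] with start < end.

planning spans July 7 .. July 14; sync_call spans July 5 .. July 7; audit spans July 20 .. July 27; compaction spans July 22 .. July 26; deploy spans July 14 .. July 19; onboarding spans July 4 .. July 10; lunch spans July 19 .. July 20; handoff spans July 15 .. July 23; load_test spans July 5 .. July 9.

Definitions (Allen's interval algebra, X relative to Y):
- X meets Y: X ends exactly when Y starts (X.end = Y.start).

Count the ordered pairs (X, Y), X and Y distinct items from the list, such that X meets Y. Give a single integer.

Checking all 72 ordered pairs for relation 'meets'; matching pairs in alphabetical order:
(deploy, lunch): deploy meets lunch ✓
(lunch, audit): lunch meets audit ✓
(planning, deploy): planning meets deploy ✓
(sync_call, planning): sync_call meets planning ✓
Count: 4.

4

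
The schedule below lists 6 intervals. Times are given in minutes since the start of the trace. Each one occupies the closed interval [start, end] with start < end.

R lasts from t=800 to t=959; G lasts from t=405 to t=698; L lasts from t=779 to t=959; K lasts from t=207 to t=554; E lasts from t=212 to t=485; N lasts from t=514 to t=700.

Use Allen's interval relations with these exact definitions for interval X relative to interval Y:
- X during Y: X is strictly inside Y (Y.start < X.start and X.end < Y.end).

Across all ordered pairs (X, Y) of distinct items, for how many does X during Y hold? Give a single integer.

1

Checking all 30 ordered pairs for relation 'during'; matching pairs in alphabetical order:
(E, K): E during K ✓
Count: 1.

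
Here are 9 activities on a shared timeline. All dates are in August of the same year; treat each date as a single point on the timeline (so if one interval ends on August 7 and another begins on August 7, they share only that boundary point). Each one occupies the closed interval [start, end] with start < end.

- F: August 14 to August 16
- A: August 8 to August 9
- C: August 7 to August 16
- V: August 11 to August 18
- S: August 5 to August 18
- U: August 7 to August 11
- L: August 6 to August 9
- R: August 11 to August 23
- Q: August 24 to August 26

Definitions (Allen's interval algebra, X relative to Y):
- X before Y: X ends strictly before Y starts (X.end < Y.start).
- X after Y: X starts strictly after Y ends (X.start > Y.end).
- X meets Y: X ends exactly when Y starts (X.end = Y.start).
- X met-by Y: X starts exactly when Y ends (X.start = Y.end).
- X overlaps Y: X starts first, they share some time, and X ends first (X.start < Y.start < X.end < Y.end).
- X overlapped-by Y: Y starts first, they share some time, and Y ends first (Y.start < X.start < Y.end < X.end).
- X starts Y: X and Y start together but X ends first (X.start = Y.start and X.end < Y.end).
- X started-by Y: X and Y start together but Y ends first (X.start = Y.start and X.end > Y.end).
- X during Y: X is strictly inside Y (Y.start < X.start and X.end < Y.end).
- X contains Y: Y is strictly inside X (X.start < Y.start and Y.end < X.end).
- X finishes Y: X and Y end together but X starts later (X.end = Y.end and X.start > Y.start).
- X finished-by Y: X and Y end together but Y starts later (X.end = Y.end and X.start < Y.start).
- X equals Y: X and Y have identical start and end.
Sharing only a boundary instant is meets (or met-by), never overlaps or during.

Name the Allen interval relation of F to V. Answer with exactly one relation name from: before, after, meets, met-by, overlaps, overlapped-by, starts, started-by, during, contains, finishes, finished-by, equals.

during

F = [August 14, August 16]; V = [August 11, August 18].
Compare endpoints: F.start > V.start, F.start < V.end, F.end > V.start, F.end < V.end.
That pattern is 'during'.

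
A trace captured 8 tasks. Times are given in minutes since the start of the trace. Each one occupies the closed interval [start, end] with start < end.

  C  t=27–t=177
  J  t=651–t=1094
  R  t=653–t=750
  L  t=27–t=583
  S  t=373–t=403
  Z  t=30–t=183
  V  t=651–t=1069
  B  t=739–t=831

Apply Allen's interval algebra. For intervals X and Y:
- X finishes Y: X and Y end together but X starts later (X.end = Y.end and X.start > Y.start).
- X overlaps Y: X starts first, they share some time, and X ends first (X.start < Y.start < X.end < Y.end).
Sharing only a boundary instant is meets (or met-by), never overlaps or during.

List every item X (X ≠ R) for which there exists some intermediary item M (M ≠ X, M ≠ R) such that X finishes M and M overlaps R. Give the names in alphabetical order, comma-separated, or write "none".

none

Target R = [t=653, t=750].
Intermediaries M with M overlaps R: none.
Union: none.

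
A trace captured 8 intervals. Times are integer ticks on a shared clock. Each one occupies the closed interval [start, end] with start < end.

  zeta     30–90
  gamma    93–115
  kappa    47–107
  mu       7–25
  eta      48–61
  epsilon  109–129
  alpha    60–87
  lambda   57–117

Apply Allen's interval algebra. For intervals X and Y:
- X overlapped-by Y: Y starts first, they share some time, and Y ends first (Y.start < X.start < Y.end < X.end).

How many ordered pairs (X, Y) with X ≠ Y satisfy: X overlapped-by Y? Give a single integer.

Checking all 56 ordered pairs for relation 'overlapped-by'; matching pairs in alphabetical order:
(alpha, eta): alpha overlapped-by eta ✓
(epsilon, gamma): epsilon overlapped-by gamma ✓
(epsilon, lambda): epsilon overlapped-by lambda ✓
(gamma, kappa): gamma overlapped-by kappa ✓
(kappa, zeta): kappa overlapped-by zeta ✓
(lambda, eta): lambda overlapped-by eta ✓
(lambda, kappa): lambda overlapped-by kappa ✓
(lambda, zeta): lambda overlapped-by zeta ✓
Count: 8.

8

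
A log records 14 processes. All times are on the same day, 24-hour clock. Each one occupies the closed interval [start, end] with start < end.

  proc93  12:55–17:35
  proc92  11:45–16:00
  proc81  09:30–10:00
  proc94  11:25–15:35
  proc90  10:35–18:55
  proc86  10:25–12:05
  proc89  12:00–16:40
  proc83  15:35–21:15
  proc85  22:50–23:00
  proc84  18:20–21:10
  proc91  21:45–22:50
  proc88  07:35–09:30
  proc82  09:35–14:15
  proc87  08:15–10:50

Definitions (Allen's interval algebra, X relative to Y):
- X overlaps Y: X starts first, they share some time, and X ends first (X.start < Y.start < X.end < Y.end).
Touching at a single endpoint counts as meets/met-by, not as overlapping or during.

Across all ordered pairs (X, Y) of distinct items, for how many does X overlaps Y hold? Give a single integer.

Checking all 182 ordered pairs for relation 'overlaps'; matching pairs in alphabetical order:
(proc81, proc82): proc81 overlaps proc82 ✓
(proc82, proc89): proc82 overlaps proc89 ✓
(proc82, proc90): proc82 overlaps proc90 ✓
(proc82, proc92): proc82 overlaps proc92 ✓
(proc82, proc93): proc82 overlaps proc93 ✓
(proc82, proc94): proc82 overlaps proc94 ✓
(proc86, proc89): proc86 overlaps proc89 ✓
(proc86, proc90): proc86 overlaps proc90 ✓
(proc86, proc92): proc86 overlaps proc92 ✓
(proc86, proc94): proc86 overlaps proc94 ✓
(proc87, proc82): proc87 overlaps proc82 ✓
(proc87, proc86): proc87 overlaps proc86 ✓
(proc87, proc90): proc87 overlaps proc90 ✓
(proc88, proc87): proc88 overlaps proc87 ✓
(proc89, proc83): proc89 overlaps proc83 ✓
(proc89, proc93): proc89 overlaps proc93 ✓
(proc90, proc83): proc90 overlaps proc83 ✓
(proc90, proc84): proc90 overlaps proc84 ✓
(proc92, proc83): proc92 overlaps proc83 ✓
(proc92, proc89): proc92 overlaps proc89 ✓
(proc92, proc93): proc92 overlaps proc93 ✓
(proc93, proc83): proc93 overlaps proc83 ✓
(proc94, proc89): proc94 overlaps proc89 ✓
(proc94, proc92): proc94 overlaps proc92 ✓
... plus 1 further pairs not listed.
Count: 25.

25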